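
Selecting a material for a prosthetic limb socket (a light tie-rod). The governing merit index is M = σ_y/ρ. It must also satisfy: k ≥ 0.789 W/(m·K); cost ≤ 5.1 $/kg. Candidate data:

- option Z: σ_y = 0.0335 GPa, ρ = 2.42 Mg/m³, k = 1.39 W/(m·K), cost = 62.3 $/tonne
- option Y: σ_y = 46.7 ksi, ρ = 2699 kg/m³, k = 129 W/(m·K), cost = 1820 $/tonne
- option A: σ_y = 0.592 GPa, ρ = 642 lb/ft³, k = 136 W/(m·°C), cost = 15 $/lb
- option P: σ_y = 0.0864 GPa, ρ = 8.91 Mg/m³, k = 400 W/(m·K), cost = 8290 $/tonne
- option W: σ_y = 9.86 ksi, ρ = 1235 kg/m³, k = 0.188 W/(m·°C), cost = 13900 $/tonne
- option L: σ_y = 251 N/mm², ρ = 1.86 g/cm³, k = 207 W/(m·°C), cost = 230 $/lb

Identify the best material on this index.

Screen on constraints: k ≥ 0.789 W/(m·K); cost ≤ 5.1 $/kg. Survivors: option Z, option Y.
After converting to SI:
  option Z: σ_y = 33.50 MPa, ρ = 2420 kg/m³
  option Y: σ_y = 322.0 MPa, ρ = 2699 kg/m³
  option Y: M = 119 kN·m/kg
  option Z: M = 13.8 kN·m/kg
Option Y has the largest M.

option Y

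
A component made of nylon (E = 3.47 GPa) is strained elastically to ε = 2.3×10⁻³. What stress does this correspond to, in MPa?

σ = E·ε = 3470 MPa × 2.3×10⁻³ = 7.98 MPa.

7.98 MPa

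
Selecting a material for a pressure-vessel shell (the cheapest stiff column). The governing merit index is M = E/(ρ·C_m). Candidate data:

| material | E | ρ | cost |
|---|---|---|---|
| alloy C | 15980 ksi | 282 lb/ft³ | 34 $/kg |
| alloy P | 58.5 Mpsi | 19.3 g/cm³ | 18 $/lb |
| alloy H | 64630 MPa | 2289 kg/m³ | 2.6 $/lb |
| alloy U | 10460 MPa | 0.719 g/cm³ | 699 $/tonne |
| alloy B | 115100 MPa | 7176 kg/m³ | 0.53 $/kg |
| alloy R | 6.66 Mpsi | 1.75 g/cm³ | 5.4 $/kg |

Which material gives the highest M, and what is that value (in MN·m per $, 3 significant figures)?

alloy B, M = 30.3 MN·m per $

Normalizing units and computing the index:
  alloy C: E = 110.2 GPa, ρ = 4517 kg/m³, cost = 34.00 $/kg
  alloy P: E = 403.3 GPa, ρ = 19300 kg/m³, cost = 39.68 $/kg
  alloy H: E = 64.63 GPa, ρ = 2289 kg/m³, cost = 5.732 $/kg
  alloy U: E = 10.46 GPa, ρ = 719.0 kg/m³, cost = 0.6990 $/kg
  alloy B: E = 115.1 GPa, ρ = 7176 kg/m³, cost = 0.5300 $/kg
  alloy R: E = 45.92 GPa, ρ = 1750 kg/m³, cost = 5.400 $/kg
  alloy B: M = 30.3 MN·m per $
  alloy U: M = 20.8 MN·m per $
  alloy H: M = 4.93 MN·m per $
  alloy R: M = 4.86 MN·m per $
  alloy C: M = 0.717 MN·m per $
  alloy P: M = 0.527 MN·m per $
Alloy B has the largest M.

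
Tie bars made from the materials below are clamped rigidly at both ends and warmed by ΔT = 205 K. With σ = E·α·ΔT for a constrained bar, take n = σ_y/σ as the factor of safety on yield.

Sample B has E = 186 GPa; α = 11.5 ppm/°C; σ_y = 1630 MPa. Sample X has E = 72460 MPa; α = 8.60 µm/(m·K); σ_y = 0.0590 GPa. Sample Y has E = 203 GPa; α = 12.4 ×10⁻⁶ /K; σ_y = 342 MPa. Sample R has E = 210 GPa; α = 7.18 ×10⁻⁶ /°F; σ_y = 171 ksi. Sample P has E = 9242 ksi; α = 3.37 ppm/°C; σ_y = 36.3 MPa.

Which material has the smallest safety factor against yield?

With everything in SI (GPa, ×10⁻⁶/K, MPa):
  sample B: E = 186.0, α = 11.5, σ_y = 1630 → σ = 438 MPa, n = 3.72
  sample X: E = 72.46, α = 8.60, σ_y = 59.00 → σ = 128 MPa, n = 0.462
  sample Y: E = 203.0, α = 12.4, σ_y = 342.0 → σ = 516 MPa, n = 0.663
  sample R: E = 210.0, α = 12.9, σ_y = 1179 → σ = 556 MPa, n = 2.12
  sample P: E = 63.72, α = 3.37, σ_y = 36.30 → σ = 44.0 MPa, n = 0.825
Smallest n: sample X with n = 0.462.

sample X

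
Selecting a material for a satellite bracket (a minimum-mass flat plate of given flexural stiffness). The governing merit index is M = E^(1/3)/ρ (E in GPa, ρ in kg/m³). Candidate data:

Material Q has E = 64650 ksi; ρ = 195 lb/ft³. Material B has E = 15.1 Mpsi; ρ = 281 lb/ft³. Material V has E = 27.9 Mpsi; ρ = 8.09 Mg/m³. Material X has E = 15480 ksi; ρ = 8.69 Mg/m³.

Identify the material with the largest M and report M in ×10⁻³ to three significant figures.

material Q, M = 2.45×10⁻³

In SI units:
  material Q: E = 445.7 GPa, ρ = 3124 kg/m³
  material B: E = 104.1 GPa, ρ = 4501 kg/m³
  material V: E = 192.4 GPa, ρ = 8090 kg/m³
  material X: E = 106.7 GPa, ρ = 8690 kg/m³
  material Q: M = 2.45×10⁻³
  material B: M = 1.05×10⁻³
  material V: M = 0.714×10⁻³
  material X: M = 0.546×10⁻³
Material Q ranks first.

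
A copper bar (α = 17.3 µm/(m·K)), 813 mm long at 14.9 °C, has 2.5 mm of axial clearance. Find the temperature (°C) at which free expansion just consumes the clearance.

α·L₀·ΔT = 2.5 mm ⇒ ΔT = 2.5 / (17.3×10⁻⁶ × 813.0) = 177.7 K.
T = 14.9 + 177.7 = 192.6 °C.

193 °C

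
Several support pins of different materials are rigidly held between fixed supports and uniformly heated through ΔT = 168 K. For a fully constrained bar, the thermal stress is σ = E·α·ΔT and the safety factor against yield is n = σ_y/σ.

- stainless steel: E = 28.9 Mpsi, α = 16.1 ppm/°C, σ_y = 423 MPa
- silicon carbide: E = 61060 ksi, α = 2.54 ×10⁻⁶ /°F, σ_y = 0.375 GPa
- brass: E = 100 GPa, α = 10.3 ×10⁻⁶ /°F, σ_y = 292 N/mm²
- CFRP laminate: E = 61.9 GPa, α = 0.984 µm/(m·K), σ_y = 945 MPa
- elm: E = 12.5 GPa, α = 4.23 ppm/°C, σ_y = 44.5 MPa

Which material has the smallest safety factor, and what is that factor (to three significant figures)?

stainless steel, n = 0.785

Converting E to GPa, α to ×10⁻⁶/K, σ_y to MPa, then σ and n for each:
  stainless steel: E = 199.3, α = 16.1, σ_y = 423.0 → σ = 539 MPa, n = 0.785
  silicon carbide: E = 421.0, α = 4.57, σ_y = 375.0 → σ = 323 MPa, n = 1.16
  brass: E = 100.0, α = 18.5, σ_y = 292.0 → σ = 311 MPa, n = 0.937
  CFRP laminate: E = 61.90, α = 0.984, σ_y = 945.0 → σ = 10.2 MPa, n = 92.3
  elm: E = 12.50, α = 4.23, σ_y = 44.50 → σ = 8.88 MPa, n = 5.01
Smallest n: stainless steel with n = 0.785.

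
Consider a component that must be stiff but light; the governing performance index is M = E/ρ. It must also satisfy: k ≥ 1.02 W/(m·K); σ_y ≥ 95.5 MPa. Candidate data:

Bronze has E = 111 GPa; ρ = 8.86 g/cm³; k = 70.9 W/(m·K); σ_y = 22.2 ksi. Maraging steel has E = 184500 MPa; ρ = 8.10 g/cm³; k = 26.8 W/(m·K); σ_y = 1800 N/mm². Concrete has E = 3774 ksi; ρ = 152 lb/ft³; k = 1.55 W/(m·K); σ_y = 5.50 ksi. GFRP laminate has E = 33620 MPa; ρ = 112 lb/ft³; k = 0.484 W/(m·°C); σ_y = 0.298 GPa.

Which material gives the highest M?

Screen on constraints: k ≥ 1.02 W/(m·K); σ_y ≥ 95.5 MPa. Survivors: bronze, maraging steel.
Normalizing units and computing the index:
  bronze: E = 111.0 GPa, ρ = 8860 kg/m³
  maraging steel: E = 184.5 GPa, ρ = 8100 kg/m³
  maraging steel: M = 22.8 MN·m/kg
  bronze: M = 12.5 MN·m/kg
Maraging steel ranks first.

maraging steel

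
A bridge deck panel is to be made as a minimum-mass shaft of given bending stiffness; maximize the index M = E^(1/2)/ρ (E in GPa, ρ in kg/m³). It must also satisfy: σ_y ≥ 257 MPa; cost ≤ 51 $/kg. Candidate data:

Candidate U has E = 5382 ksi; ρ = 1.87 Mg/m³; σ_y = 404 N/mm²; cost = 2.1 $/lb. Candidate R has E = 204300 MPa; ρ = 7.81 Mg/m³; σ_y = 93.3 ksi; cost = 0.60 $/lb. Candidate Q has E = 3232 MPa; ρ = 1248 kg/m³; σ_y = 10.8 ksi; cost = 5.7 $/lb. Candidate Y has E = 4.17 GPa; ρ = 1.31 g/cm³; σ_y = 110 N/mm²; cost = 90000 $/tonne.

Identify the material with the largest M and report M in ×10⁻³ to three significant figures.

Screen on constraints: σ_y ≥ 257 MPa; cost ≤ 51 $/kg. Survivors: candidate U, candidate R.
Putting every candidate on a common basis:
  candidate U: E = 37.11 GPa, ρ = 1870 kg/m³
  candidate R: E = 204.3 GPa, ρ = 7810 kg/m³
  candidate U: M = 3.26×10⁻³
  candidate R: M = 1.83×10⁻³
Highest index: candidate U.

candidate U, M = 3.26×10⁻³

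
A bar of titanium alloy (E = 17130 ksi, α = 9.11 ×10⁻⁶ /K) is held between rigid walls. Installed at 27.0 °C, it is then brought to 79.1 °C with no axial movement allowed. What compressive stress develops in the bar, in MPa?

56.1 MPa

E = 17130 ksi = 118.1 GPa.
ΔT = 52.10 K. Constrained thermal stress σ = E·α·ΔT = 118.1×10³ MPa × 9.11×10⁻⁶ × 52.10 = 56.1 MPa (compressive).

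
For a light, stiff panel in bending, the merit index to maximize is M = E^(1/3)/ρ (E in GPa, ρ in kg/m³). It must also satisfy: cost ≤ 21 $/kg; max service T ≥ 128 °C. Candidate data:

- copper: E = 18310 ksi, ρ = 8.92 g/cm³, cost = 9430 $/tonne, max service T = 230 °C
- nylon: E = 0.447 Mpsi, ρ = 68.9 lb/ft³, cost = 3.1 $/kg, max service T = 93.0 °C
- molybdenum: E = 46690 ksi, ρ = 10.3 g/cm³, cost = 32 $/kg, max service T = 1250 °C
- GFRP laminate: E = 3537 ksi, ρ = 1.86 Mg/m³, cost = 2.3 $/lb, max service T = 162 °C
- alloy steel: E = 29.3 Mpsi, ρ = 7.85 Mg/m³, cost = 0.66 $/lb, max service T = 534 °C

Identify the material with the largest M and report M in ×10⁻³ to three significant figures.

GFRP laminate, M = 1.56×10⁻³

Screen on constraints: cost ≤ 21 $/kg; max service T ≥ 128 °C. Survivors: copper, GFRP laminate, alloy steel.
In SI units:
  copper: E = 126.2 GPa, ρ = 8920 kg/m³
  GFRP laminate: E = 24.39 GPa, ρ = 1860 kg/m³
  alloy steel: E = 202.0 GPa, ρ = 7850 kg/m³
  GFRP laminate: M = 1.56×10⁻³
  alloy steel: M = 0.747×10⁻³
  copper: M = 0.562×10⁻³
GFRP laminate ranks first.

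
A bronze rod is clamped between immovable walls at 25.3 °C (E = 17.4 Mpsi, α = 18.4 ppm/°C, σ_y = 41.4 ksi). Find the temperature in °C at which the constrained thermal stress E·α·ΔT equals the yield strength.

E = 17.4 Mpsi = 120.0 GPa.
σ_y = 41.4 ksi = 285.4 MPa.
E·α·ΔT = 285.4 MPa ⇒ ΔT = 285.4 / (120.0×10³ × 18.4×10⁻⁶) = 129.3 K.
T = 25.3 + 129.3 = 154.6 °C.

155 °C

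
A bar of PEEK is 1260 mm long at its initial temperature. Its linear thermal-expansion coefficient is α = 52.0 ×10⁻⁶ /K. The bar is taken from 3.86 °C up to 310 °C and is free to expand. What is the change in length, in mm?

ΔT = 310 − 3.86 = 306.1 K.
ΔL = α·L₀·ΔT = 52.0×10⁻⁶ × 1260 mm × 306.1 K = 20.1 mm.

20.1 mm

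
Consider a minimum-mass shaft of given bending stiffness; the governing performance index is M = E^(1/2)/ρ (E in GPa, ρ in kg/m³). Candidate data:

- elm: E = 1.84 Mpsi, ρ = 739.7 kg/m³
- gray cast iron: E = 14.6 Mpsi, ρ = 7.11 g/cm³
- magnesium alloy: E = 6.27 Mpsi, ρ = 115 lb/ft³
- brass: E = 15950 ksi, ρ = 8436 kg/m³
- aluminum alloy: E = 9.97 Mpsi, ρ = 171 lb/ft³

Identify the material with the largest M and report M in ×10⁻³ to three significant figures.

Normalizing units and computing the index:
  elm: E = 12.69 GPa, ρ = 739.7 kg/m³
  gray cast iron: E = 100.7 GPa, ρ = 7110 kg/m³
  magnesium alloy: E = 43.23 GPa, ρ = 1842 kg/m³
  brass: E = 110.0 GPa, ρ = 8436 kg/m³
  aluminum alloy: E = 68.74 GPa, ρ = 2739 kg/m³
  elm: M = 4.82×10⁻³
  magnesium alloy: M = 3.57×10⁻³
  aluminum alloy: M = 3.03×10⁻³
  gray cast iron: M = 1.41×10⁻³
  brass: M = 1.24×10⁻³
Highest index: elm.

elm, M = 4.82×10⁻³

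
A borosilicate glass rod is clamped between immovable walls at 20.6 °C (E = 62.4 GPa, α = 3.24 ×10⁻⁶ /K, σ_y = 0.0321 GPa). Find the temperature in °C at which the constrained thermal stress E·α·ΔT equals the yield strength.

σ_y = 0.0321 GPa = 32.10 MPa.
E·α·ΔT = 32.10 MPa ⇒ ΔT = 32.10 / (62.40×10³ × 3.24×10⁻⁶) = 158.8 K.
T = 20.6 + 158.8 = 179.4 °C.

179 °C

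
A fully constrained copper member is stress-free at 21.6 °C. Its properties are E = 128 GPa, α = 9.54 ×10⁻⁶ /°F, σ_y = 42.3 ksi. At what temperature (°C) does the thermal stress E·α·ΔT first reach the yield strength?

154 °C

α = 9.54×10⁻⁶/°F × 9/5 = 17.2×10⁻⁶/K.
σ_y = 42.3 ksi = 291.6 MPa.
E·α·ΔT = 291.6 MPa ⇒ ΔT = 291.6 / (128.0×10³ × 17.2×10⁻⁶) = 132.7 K.
T = 21.6 + 132.7 = 154.3 °C.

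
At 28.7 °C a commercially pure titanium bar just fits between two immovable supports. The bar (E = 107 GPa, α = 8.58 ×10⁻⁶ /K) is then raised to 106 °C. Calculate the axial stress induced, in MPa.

ΔT = 77.30 K. Constrained thermal stress σ = E·α·ΔT = 107.0×10³ MPa × 8.58×10⁻⁶ × 77.30 = 71.0 MPa (compressive).

71.0 MPa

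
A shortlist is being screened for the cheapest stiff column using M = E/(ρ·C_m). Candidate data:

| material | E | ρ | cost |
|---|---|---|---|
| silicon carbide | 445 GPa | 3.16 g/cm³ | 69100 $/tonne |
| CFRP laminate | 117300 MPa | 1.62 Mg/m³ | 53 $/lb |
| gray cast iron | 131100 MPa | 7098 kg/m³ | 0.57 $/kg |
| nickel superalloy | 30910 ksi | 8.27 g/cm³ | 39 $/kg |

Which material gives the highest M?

Normalizing units and computing the index:
  silicon carbide: E = 445.0 GPa, ρ = 3160 kg/m³, cost = 69.10 $/kg
  CFRP laminate: E = 117.3 GPa, ρ = 1620 kg/m³, cost = 116.8 $/kg
  gray cast iron: E = 131.1 GPa, ρ = 7098 kg/m³, cost = 0.5700 $/kg
  nickel superalloy: E = 213.1 GPa, ρ = 8270 kg/m³, cost = 39.00 $/kg
  gray cast iron: M = 32.4 MN·m per $
  silicon carbide: M = 2.04 MN·m per $
  nickel superalloy: M = 0.661 MN·m per $
  CFRP laminate: M = 0.620 MN·m per $
Gray cast iron has the largest M.

gray cast iron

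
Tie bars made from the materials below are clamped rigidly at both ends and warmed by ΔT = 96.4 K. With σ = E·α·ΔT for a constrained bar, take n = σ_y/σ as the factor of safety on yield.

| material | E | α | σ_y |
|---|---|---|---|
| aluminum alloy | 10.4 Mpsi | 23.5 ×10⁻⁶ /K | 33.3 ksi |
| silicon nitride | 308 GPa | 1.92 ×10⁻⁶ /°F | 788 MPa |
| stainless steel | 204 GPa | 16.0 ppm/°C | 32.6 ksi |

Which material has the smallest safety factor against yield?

stainless steel

Converting E to GPa, α to ×10⁻⁶/K, σ_y to MPa, then σ and n for each:
  aluminum alloy: E = 71.71, α = 23.5, σ_y = 229.6 → σ = 162 MPa, n = 1.41
  silicon nitride: E = 308.0, α = 3.46, σ_y = 788.0 → σ = 103 MPa, n = 7.68
  stainless steel: E = 204.0, α = 16.0, σ_y = 224.8 → σ = 315 MPa, n = 0.714
The minimum is stainless steel at n = 0.714.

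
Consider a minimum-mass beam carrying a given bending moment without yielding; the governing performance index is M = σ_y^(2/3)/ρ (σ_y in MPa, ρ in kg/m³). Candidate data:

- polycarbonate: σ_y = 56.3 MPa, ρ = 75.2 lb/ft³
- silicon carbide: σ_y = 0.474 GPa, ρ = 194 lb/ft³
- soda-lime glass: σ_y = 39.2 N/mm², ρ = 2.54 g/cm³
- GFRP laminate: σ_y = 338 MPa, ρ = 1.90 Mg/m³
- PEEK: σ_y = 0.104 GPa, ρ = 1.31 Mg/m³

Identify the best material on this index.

Putting every candidate on a common basis:
  polycarbonate: σ_y = 56.30 MPa, ρ = 1205 kg/m³
  silicon carbide: σ_y = 474.0 MPa, ρ = 3108 kg/m³
  soda-lime glass: σ_y = 39.20 MPa, ρ = 2540 kg/m³
  GFRP laminate: σ_y = 338.0 MPa, ρ = 1900 kg/m³
  PEEK: σ_y = 104.0 MPa, ρ = 1310 kg/m³
  GFRP laminate: M = 25.5×10⁻³
  silicon carbide: M = 19.6×10⁻³
  PEEK: M = 16.9×10⁻³
  polycarbonate: M = 12.2×10⁻³
  soda-lime glass: M = 4.54×10⁻³
GFRP laminate has the largest M.

GFRP laminate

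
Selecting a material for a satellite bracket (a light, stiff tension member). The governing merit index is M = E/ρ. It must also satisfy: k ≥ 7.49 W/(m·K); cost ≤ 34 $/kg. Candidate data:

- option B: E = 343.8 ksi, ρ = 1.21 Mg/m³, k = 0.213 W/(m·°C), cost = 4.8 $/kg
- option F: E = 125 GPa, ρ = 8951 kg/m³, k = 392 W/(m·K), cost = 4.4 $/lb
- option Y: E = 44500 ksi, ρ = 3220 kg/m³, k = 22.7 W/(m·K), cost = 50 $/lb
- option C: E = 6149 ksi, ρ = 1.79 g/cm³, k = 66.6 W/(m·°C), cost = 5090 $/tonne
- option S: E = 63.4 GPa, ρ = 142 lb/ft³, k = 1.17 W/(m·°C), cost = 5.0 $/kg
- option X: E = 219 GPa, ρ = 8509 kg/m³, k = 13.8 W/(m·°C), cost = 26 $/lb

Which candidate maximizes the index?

Screen on constraints: k ≥ 7.49 W/(m·K); cost ≤ 34 $/kg. Survivors: option F, option C.
In SI units:
  option F: E = 125.0 GPa, ρ = 8951 kg/m³
  option C: E = 42.40 GPa, ρ = 1790 kg/m³
  option C: M = 23.7 MN·m/kg
  option F: M = 14.0 MN·m/kg
Highest index: option C.

option C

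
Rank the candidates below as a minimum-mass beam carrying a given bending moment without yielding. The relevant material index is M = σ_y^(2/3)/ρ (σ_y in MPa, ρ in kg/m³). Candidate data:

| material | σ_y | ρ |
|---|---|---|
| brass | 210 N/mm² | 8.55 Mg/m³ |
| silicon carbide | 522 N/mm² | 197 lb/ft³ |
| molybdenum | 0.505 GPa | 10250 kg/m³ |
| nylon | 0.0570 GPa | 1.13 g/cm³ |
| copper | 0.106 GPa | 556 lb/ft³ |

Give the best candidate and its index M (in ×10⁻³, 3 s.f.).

silicon carbide, M = 20.5×10⁻³

In SI units:
  brass: σ_y = 210.0 MPa, ρ = 8550 kg/m³
  silicon carbide: σ_y = 522.0 MPa, ρ = 3156 kg/m³
  molybdenum: σ_y = 505.0 MPa, ρ = 10250 kg/m³
  nylon: σ_y = 57.00 MPa, ρ = 1130 kg/m³
  copper: σ_y = 106.0 MPa, ρ = 8906 kg/m³
  silicon carbide: M = 20.5×10⁻³
  nylon: M = 13.1×10⁻³
  molybdenum: M = 6.19×10⁻³
  brass: M = 4.13×10⁻³
  copper: M = 2.51×10⁻³
Silicon carbide ranks first.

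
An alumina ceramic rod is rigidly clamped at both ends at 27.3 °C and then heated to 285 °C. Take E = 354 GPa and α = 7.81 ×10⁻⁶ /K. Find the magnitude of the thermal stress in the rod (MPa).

712 MPa

ΔT = 257.7 K. Constrained thermal stress σ = E·α·ΔT = 354.0×10³ MPa × 7.81×10⁻⁶ × 257.7 = 712 MPa (compressive).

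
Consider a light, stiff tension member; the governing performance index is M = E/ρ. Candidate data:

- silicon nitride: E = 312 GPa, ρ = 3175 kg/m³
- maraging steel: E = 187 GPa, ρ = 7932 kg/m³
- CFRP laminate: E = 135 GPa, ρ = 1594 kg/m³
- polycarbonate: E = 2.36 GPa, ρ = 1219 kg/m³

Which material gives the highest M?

Evaluate M for each candidate:
  silicon nitride: M = 98.3 MN·m/kg
  CFRP laminate: M = 84.7 MN·m/kg
  maraging steel: M = 23.6 MN·m/kg
  polycarbonate: M = 1.94 MN·m/kg
Silicon nitride ranks first.

silicon nitride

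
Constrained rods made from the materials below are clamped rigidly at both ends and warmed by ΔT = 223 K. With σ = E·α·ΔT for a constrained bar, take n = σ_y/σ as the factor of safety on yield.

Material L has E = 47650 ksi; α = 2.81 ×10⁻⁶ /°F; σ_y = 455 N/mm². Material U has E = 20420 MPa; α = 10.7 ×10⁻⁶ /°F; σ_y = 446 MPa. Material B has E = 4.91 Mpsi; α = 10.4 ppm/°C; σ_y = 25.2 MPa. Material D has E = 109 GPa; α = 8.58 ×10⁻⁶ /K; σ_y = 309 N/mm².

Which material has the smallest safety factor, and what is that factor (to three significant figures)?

material B, n = 0.321

Per material, after unit conversion:
  material L: E = 328.5, α = 5.06, σ_y = 455.0 → σ = 371 MPa, n = 1.23
  material U: E = 20.42, α = 19.3, σ_y = 446.0 → σ = 87.7 MPa, n = 5.09
  material B: E = 33.85, α = 10.4, σ_y = 25.20 → σ = 78.5 MPa, n = 0.321
  material D: E = 109.0, α = 8.58, σ_y = 309.0 → σ = 209 MPa, n = 1.48
The minimum is material B at n = 0.321.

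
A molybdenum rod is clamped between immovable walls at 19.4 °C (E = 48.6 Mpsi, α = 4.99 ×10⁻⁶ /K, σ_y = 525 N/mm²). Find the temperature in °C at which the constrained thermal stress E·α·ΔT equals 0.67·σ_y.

230 °C

E = 48.6 Mpsi = 335.1 GPa.
σ_y = 525 N/mm² = 525.0 MPa.
E·α·ΔT = 351.8 MPa ⇒ ΔT = 351.8 / (335.1×10³ × 4.99×10⁻⁶) = 210.4 K.
T = 19.4 + 210.4 = 229.8 °C.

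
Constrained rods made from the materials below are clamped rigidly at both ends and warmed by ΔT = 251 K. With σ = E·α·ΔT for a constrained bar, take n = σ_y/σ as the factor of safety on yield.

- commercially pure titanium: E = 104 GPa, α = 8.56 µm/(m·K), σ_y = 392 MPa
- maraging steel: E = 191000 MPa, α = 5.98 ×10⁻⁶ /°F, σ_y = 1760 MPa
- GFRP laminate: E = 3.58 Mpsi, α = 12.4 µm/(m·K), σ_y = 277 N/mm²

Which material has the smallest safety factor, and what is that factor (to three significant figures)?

Per material, after unit conversion:
  commercially pure titanium: E = 104.0, α = 8.56, σ_y = 392.0 → σ = 223 MPa, n = 1.75
  maraging steel: E = 191.0, α = 10.8, σ_y = 1760 → σ = 516 MPa, n = 3.41
  GFRP laminate: E = 24.68, α = 12.4, σ_y = 277.0 → σ = 76.8 MPa, n = 3.61
The minimum is commercially pure titanium at n = 1.75.

commercially pure titanium, n = 1.75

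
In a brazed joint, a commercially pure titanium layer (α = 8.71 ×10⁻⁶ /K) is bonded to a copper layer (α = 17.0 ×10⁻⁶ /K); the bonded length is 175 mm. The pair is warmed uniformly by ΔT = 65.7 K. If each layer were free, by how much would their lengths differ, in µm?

95.3 µm

Δα = |8.71 − 17.0|×10⁻⁶/K = 8.29×10⁻⁶/K.
ΔL_mismatch = Δα·L·ΔT = 8.29×10⁻⁶ × 175.0 mm × 65.7 K = 95.3 µm.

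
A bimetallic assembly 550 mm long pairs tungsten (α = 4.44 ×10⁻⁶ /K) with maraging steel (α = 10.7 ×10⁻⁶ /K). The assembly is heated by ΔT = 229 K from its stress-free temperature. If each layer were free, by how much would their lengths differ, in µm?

Δα = |4.44 − 10.7|×10⁻⁶/K = 6.26×10⁻⁶/K.
ΔL_mismatch = Δα·L·ΔT = 6.26×10⁻⁶ × 550.0 mm × 229.0 K = 788 µm.

788 µm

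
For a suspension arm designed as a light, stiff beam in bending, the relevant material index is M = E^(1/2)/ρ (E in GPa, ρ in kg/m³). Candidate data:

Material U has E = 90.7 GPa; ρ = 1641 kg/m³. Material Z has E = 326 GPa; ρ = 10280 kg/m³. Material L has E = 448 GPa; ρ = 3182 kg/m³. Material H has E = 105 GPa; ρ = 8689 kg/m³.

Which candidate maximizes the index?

material L

Per-candidate index values:
  material L: M = 6.65×10⁻³
  material U: M = 5.80×10⁻³
  material Z: M = 1.76×10⁻³
  material H: M = 1.18×10⁻³
Material L has the largest M.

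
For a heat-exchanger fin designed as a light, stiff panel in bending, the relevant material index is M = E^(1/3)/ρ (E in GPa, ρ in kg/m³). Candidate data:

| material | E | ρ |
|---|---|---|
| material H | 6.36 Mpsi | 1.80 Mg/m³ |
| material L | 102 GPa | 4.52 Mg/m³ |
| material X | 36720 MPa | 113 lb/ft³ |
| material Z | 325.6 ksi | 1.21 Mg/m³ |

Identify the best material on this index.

After converting to SI:
  material H: E = 43.85 GPa, ρ = 1800 kg/m³
  material L: E = 102.0 GPa, ρ = 4520 kg/m³
  material X: E = 36.72 GPa, ρ = 1810 kg/m³
  material Z: E = 2.245 GPa, ρ = 1210 kg/m³
  material H: M = 1.96×10⁻³
  material X: M = 1.84×10⁻³
  material Z: M = 1.08×10⁻³
  material L: M = 1.03×10⁻³
Highest index: material H.

material H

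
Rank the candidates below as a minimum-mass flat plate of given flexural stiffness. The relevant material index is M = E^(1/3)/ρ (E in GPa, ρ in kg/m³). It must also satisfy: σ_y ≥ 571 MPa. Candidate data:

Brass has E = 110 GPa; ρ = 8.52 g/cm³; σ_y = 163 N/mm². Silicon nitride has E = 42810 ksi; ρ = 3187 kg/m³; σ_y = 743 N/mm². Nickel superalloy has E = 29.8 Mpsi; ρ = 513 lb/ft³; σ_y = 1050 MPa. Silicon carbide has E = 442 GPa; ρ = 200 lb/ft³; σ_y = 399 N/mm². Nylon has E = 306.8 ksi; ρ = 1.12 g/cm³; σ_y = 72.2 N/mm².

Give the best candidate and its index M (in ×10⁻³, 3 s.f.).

Screen on constraints: σ_y ≥ 571 MPa. Survivors: silicon nitride, nickel superalloy.
In SI units:
  silicon nitride: E = 295.2 GPa, ρ = 3187 kg/m³
  nickel superalloy: E = 205.5 GPa, ρ = 8217 kg/m³
  silicon nitride: M = 2.09×10⁻³
  nickel superalloy: M = 0.718×10⁻³
The maximum is for silicon nitride.

silicon nitride, M = 2.09×10⁻³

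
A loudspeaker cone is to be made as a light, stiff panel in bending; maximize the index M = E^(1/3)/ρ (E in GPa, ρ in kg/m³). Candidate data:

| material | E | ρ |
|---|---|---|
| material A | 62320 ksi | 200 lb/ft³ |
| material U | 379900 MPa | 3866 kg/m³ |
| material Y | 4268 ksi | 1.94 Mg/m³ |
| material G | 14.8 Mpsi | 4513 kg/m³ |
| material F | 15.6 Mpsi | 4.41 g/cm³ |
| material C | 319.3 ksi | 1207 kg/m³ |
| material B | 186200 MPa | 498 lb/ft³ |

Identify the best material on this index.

After converting to SI:
  material A: E = 429.7 GPa, ρ = 3204 kg/m³
  material U: E = 379.9 GPa, ρ = 3866 kg/m³
  material Y: E = 29.43 GPa, ρ = 1940 kg/m³
  material G: E = 102.0 GPa, ρ = 4513 kg/m³
  material F: E = 107.6 GPa, ρ = 4410 kg/m³
  material C: E = 2.201 GPa, ρ = 1207 kg/m³
  material B: E = 186.2 GPa, ρ = 7977 kg/m³
  material A: M = 2.36×10⁻³
  material U: M = 1.87×10⁻³
  material Y: M = 1.59×10⁻³
  material F: M = 1.08×10⁻³
  material C: M = 1.08×10⁻³
  material G: M = 1.04×10⁻³
  material B: M = 0.716×10⁻³
Highest index: material A.

material A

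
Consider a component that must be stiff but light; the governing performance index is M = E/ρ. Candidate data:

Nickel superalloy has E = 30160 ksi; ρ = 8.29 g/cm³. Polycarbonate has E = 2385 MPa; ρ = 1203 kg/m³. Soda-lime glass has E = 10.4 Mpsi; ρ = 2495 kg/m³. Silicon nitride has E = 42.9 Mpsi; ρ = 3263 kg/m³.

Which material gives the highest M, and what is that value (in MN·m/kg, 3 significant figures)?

silicon nitride, M = 90.6 MN·m/kg

After converting to SI:
  nickel superalloy: E = 207.9 GPa, ρ = 8290 kg/m³
  polycarbonate: E = 2.385 GPa, ρ = 1203 kg/m³
  soda-lime glass: E = 71.71 GPa, ρ = 2495 kg/m³
  silicon nitride: E = 295.8 GPa, ρ = 3263 kg/m³
  silicon nitride: M = 90.6 MN·m/kg
  soda-lime glass: M = 28.7 MN·m/kg
  nickel superalloy: M = 25.1 MN·m/kg
  polycarbonate: M = 1.98 MN·m/kg
Silicon nitride ranks first.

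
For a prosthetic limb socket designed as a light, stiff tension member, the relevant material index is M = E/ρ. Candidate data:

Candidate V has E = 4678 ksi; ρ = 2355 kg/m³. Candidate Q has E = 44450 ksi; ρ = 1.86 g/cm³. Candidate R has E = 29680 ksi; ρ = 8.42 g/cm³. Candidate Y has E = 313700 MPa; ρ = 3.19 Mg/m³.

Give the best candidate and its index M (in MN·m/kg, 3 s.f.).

Normalizing units and computing the index:
  candidate V: E = 32.25 GPa, ρ = 2355 kg/m³
  candidate Q: E = 306.5 GPa, ρ = 1860 kg/m³
  candidate R: E = 204.6 GPa, ρ = 8420 kg/m³
  candidate Y: E = 313.7 GPa, ρ = 3190 kg/m³
  candidate Q: M = 165 MN·m/kg
  candidate Y: M = 98.3 MN·m/kg
  candidate R: M = 24.3 MN·m/kg
  candidate V: M = 13.7 MN·m/kg
Candidate Q ranks first.

candidate Q, M = 165 MN·m/kg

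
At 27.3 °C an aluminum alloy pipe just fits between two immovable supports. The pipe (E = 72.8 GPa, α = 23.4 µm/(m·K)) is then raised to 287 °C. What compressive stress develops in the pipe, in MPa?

ΔT = 259.7 K. Constrained thermal stress σ = E·α·ΔT = 72.80×10³ MPa × 23.4×10⁻⁶ × 259.7 = 442 MPa (compressive).

442 MPa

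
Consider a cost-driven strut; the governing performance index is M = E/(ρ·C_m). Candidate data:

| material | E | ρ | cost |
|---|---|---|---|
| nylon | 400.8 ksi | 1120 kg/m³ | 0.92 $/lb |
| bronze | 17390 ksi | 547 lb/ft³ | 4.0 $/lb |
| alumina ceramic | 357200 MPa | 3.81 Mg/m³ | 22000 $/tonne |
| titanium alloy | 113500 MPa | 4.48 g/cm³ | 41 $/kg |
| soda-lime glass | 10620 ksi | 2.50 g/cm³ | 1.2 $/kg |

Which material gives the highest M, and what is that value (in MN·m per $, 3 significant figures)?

Convert each candidate to consistent units, then evaluate M:
  nylon: E = 2.763 GPa, ρ = 1120 kg/m³, cost = 2.028 $/kg
  bronze: E = 119.9 GPa, ρ = 8762 kg/m³, cost = 8.818 $/kg
  alumina ceramic: E = 357.2 GPa, ρ = 3810 kg/m³, cost = 22.00 $/kg
  titanium alloy: E = 113.5 GPa, ρ = 4480 kg/m³, cost = 41.00 $/kg
  soda-lime glass: E = 73.22 GPa, ρ = 2500 kg/m³, cost = 1.200 $/kg
  soda-lime glass: M = 24.4 MN·m per $
  alumina ceramic: M = 4.26 MN·m per $
  bronze: M = 1.55 MN·m per $
  nylon: M = 1.22 MN·m per $
  titanium alloy: M = 0.618 MN·m per $
Soda-lime glass has the largest M.

soda-lime glass, M = 24.4 MN·m per $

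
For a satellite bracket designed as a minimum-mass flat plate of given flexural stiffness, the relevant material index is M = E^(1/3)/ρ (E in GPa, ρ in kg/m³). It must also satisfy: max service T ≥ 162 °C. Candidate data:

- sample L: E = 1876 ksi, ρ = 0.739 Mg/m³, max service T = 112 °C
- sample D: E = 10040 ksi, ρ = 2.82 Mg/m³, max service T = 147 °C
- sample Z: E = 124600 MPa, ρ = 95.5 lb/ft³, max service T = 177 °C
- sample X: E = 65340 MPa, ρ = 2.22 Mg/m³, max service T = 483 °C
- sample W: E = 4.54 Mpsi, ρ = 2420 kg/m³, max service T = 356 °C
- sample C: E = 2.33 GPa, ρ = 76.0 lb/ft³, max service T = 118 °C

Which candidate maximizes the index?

Screen on constraints: max service T ≥ 162 °C. Survivors: sample Z, sample X, sample W.
Convert each candidate to consistent units, then evaluate M:
  sample Z: E = 124.6 GPa, ρ = 1530 kg/m³
  sample X: E = 65.34 GPa, ρ = 2220 kg/m³
  sample W: E = 31.30 GPa, ρ = 2420 kg/m³
  sample Z: M = 3.26×10⁻³
  sample X: M = 1.81×10⁻³
  sample W: M = 1.30×10⁻³
The maximum is for sample Z.

sample Z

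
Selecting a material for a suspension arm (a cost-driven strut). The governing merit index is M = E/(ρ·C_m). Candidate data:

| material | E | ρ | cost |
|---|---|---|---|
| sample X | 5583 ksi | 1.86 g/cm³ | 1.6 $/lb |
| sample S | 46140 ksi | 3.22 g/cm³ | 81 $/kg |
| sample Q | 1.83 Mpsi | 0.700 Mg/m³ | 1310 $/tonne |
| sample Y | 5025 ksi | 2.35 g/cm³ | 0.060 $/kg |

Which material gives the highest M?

Normalizing units and computing the index:
  sample X: E = 38.49 GPa, ρ = 1860 kg/m³, cost = 3.527 $/kg
  sample S: E = 318.1 GPa, ρ = 3220 kg/m³, cost = 81.00 $/kg
  sample Q: E = 12.62 GPa, ρ = 700.0 kg/m³, cost = 1.310 $/kg
  sample Y: E = 34.65 GPa, ρ = 2350 kg/m³, cost = 0.06000 $/kg
  sample Y: M = 246 MN·m per $
  sample Q: M = 13.8 MN·m per $
  sample X: M = 5.87 MN·m per $
  sample S: M = 1.22 MN·m per $
Sample Y ranks first.

sample Y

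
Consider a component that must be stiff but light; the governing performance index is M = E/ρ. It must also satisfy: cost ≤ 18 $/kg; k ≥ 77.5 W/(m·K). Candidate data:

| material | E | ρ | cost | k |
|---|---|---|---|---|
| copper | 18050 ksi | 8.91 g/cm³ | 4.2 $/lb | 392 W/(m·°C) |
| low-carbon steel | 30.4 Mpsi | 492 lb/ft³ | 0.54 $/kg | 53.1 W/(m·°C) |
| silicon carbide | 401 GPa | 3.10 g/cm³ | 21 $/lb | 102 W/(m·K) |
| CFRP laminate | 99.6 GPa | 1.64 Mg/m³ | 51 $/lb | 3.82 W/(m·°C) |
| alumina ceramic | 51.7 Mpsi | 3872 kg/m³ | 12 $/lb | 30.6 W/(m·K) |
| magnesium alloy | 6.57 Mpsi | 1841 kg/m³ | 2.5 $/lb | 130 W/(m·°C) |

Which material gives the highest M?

Screen on constraints: cost ≤ 18 $/kg; k ≥ 77.5 W/(m·K). Survivors: copper, magnesium alloy.
Convert each candidate to consistent units, then evaluate M:
  copper: E = 124.5 GPa, ρ = 8910 kg/m³
  magnesium alloy: E = 45.30 GPa, ρ = 1841 kg/m³
  magnesium alloy: M = 24.6 MN·m/kg
  copper: M = 14.0 MN·m/kg
Magnesium alloy has the largest M.

magnesium alloy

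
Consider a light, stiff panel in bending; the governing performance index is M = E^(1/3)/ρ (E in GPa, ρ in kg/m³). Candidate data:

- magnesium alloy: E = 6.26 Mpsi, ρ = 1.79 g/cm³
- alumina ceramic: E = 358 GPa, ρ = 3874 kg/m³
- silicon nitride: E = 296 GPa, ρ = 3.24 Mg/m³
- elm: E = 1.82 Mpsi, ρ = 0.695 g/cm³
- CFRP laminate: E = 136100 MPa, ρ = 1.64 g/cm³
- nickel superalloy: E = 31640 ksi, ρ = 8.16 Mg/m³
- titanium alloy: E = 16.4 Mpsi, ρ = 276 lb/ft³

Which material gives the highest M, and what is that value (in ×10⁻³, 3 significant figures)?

elm, M = 3.34×10⁻³

In SI units:
  magnesium alloy: E = 43.16 GPa, ρ = 1790 kg/m³
  alumina ceramic: E = 358.0 GPa, ρ = 3874 kg/m³
  silicon nitride: E = 296.0 GPa, ρ = 3240 kg/m³
  elm: E = 12.55 GPa, ρ = 695.0 kg/m³
  CFRP laminate: E = 136.1 GPa, ρ = 1640 kg/m³
  nickel superalloy: E = 218.2 GPa, ρ = 8160 kg/m³
  titanium alloy: E = 113.1 GPa, ρ = 4421 kg/m³
  elm: M = 3.34×10⁻³
  CFRP laminate: M = 3.14×10⁻³
  silicon nitride: M = 2.06×10⁻³
  magnesium alloy: M = 1.96×10⁻³
  alumina ceramic: M = 1.83×10⁻³
  titanium alloy: M = 1.09×10⁻³
  nickel superalloy: M = 0.738×10⁻³
Highest index: elm.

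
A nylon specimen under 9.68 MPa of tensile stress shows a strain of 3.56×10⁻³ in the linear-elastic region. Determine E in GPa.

E = σ/ε = 9.68 MPa / 3.56×10⁻³ = 2719 MPa = 2.72 GPa.

2.72 GPa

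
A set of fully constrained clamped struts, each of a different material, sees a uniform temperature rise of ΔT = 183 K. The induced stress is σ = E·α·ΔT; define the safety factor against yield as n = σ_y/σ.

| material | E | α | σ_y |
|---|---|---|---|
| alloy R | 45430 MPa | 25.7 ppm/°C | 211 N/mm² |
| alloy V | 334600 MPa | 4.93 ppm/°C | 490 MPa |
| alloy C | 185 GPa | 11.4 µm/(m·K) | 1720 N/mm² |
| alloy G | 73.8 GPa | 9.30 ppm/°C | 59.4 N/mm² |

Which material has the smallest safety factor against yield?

alloy G

Converting E to GPa, α to ×10⁻⁶/K, σ_y to MPa, then σ and n for each:
  alloy R: E = 45.43, α = 25.7, σ_y = 211.0 → σ = 214 MPa, n = 0.988
  alloy V: E = 334.6, α = 4.93, σ_y = 490.0 → σ = 302 MPa, n = 1.62
  alloy C: E = 185.0, α = 11.4, σ_y = 1720 → σ = 386 MPa, n = 4.46
  alloy G: E = 73.80, α = 9.30, σ_y = 59.40 → σ = 126 MPa, n = 0.473
Smallest n: alloy G with n = 0.473.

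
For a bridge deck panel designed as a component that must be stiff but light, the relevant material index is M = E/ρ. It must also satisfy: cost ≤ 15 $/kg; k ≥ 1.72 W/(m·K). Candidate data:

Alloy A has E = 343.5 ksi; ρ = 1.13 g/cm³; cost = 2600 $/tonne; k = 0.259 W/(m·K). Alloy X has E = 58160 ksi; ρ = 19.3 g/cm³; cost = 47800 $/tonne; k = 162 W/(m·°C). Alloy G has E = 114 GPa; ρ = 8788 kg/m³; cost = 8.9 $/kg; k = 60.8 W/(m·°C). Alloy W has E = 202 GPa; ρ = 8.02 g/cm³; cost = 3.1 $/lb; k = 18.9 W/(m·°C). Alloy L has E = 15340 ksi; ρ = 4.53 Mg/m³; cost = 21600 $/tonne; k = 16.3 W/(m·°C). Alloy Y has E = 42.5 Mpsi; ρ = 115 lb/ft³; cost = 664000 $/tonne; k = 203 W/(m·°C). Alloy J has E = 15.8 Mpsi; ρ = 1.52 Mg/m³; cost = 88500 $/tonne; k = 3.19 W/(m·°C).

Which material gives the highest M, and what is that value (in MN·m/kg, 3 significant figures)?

alloy W, M = 25.2 MN·m/kg

Screen on constraints: cost ≤ 15 $/kg; k ≥ 1.72 W/(m·K). Survivors: alloy G, alloy W.
Putting every candidate on a common basis:
  alloy G: E = 114.0 GPa, ρ = 8788 kg/m³
  alloy W: E = 202.0 GPa, ρ = 8020 kg/m³
  alloy W: M = 25.2 MN·m/kg
  alloy G: M = 13.0 MN·m/kg
Highest index: alloy W.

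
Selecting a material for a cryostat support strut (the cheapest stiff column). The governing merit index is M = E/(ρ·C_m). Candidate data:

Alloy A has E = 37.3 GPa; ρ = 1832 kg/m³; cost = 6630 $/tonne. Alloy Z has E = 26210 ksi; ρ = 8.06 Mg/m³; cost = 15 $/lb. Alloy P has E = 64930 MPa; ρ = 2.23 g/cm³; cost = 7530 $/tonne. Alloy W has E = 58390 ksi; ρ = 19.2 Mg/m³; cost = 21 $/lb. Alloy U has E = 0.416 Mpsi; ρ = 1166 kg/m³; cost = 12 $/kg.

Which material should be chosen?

alloy P

In SI units:
  alloy A: E = 37.30 GPa, ρ = 1832 kg/m³, cost = 6.630 $/kg
  alloy Z: E = 180.7 GPa, ρ = 8060 kg/m³, cost = 33.07 $/kg
  alloy P: E = 64.93 GPa, ρ = 2230 kg/m³, cost = 7.530 $/kg
  alloy W: E = 402.6 GPa, ρ = 19200 kg/m³, cost = 46.30 $/kg
  alloy U: E = 2.868 GPa, ρ = 1166 kg/m³, cost = 12.00 $/kg
  alloy P: M = 3.87 MN·m per $
  alloy A: M = 3.07 MN·m per $
  alloy Z: M = 0.678 MN·m per $
  alloy W: M = 0.453 MN·m per $
  alloy U: M = 0.205 MN·m per $
Alloy P has the largest M.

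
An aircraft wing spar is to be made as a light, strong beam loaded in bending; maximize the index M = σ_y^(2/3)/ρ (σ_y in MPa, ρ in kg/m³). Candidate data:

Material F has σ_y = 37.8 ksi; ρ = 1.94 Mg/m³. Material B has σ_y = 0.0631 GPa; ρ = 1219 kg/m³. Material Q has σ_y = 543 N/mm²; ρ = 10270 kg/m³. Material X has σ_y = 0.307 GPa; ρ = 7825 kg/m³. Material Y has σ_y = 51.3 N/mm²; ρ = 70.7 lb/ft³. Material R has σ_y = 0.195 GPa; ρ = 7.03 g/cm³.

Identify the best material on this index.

material F

In SI units:
  material F: σ_y = 260.6 MPa, ρ = 1940 kg/m³
  material B: σ_y = 63.10 MPa, ρ = 1219 kg/m³
  material Q: σ_y = 543.0 MPa, ρ = 10270 kg/m³
  material X: σ_y = 307.0 MPa, ρ = 7825 kg/m³
  material Y: σ_y = 51.30 MPa, ρ = 1133 kg/m³
  material R: σ_y = 195.0 MPa, ρ = 7030 kg/m³
  material F: M = 21.0×10⁻³
  material B: M = 13.0×10⁻³
  material Y: M = 12.2×10⁻³
  material Q: M = 6.48×10⁻³
  material X: M = 5.82×10⁻³
  material R: M = 4.78×10⁻³
Material F has the largest M.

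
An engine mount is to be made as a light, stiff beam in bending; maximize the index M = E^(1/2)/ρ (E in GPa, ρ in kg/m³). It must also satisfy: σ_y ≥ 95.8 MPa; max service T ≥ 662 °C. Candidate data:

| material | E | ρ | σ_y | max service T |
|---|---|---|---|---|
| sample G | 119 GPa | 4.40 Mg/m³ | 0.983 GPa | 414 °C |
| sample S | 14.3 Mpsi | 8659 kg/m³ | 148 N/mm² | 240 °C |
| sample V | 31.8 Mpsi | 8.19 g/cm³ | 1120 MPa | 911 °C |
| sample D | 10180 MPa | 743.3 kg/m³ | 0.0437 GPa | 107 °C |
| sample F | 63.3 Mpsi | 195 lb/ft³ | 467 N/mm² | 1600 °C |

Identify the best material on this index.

Screen on constraints: σ_y ≥ 95.8 MPa; max service T ≥ 662 °C. Survivors: sample V, sample F.
After converting to SI:
  sample V: E = 219.3 GPa, ρ = 8190 kg/m³
  sample F: E = 436.4 GPa, ρ = 3124 kg/m³
  sample F: M = 6.69×10⁻³
  sample V: M = 1.81×10⁻³
The maximum is for sample F.

sample F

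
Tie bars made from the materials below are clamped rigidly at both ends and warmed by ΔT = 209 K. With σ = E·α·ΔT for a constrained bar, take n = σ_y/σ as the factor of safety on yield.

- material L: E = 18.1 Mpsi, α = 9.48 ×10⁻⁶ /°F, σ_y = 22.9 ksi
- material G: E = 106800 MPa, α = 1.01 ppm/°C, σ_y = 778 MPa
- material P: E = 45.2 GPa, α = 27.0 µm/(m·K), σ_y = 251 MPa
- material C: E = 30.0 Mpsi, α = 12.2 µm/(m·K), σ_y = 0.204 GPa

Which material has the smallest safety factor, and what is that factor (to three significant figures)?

Per material, after unit conversion:
  material L: E = 124.8, α = 17.1, σ_y = 157.9 → σ = 445 MPa, n = 0.355
  material G: E = 106.8, α = 1.01, σ_y = 778.0 → σ = 22.5 MPa, n = 34.5
  material P: E = 45.20, α = 27.0, σ_y = 251.0 → σ = 255 MPa, n = 0.984
  material C: E = 206.8, α = 12.2, σ_y = 204.0 → σ = 527 MPa, n = 0.387
Smallest n: material L with n = 0.355.

material L, n = 0.355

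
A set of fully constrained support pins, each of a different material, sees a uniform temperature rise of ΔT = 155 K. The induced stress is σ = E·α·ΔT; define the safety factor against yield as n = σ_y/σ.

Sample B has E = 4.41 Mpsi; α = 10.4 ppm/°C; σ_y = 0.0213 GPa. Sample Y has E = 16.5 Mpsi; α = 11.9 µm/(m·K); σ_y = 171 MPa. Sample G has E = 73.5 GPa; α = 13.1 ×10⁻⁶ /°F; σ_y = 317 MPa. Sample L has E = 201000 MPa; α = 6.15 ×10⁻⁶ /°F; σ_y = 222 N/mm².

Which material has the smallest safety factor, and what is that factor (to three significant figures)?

sample B, n = 0.435

Converting E to GPa, α to ×10⁻⁶/K, σ_y to MPa, then σ and n for each:
  sample B: E = 30.41, α = 10.4, σ_y = 21.30 → σ = 49.0 MPa, n = 0.435
  sample Y: E = 113.8, α = 11.9, σ_y = 171.0 → σ = 210 MPa, n = 0.815
  sample G: E = 73.50, α = 23.6, σ_y = 317.0 → σ = 269 MPa, n = 1.18
  sample L: E = 201.0, α = 11.1, σ_y = 222.0 → σ = 345 MPa, n = 0.644
Sample B has the lowest safety factor, n = 0.435.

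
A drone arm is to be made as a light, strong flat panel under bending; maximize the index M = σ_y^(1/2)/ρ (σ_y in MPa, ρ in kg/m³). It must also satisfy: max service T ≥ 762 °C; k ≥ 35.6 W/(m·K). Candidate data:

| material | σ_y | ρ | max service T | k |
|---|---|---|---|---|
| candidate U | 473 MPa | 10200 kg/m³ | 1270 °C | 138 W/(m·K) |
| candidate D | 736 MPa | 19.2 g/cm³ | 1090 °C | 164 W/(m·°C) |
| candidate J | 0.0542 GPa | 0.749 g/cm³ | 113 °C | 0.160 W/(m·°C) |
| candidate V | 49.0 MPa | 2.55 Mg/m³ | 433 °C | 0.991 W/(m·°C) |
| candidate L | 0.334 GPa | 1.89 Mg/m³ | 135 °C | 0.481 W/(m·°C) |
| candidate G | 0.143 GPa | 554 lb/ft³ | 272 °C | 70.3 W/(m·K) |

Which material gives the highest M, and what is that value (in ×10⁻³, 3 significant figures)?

Screen on constraints: max service T ≥ 762 °C; k ≥ 35.6 W/(m·K). Survivors: candidate U, candidate D.
Convert each candidate to consistent units, then evaluate M:
  candidate U: σ_y = 473.0 MPa, ρ = 10200 kg/m³
  candidate D: σ_y = 736.0 MPa, ρ = 19200 kg/m³
  candidate U: M = 2.13×10⁻³
  candidate D: M = 1.41×10⁻³
The maximum is for candidate U.

candidate U, M = 2.13×10⁻³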